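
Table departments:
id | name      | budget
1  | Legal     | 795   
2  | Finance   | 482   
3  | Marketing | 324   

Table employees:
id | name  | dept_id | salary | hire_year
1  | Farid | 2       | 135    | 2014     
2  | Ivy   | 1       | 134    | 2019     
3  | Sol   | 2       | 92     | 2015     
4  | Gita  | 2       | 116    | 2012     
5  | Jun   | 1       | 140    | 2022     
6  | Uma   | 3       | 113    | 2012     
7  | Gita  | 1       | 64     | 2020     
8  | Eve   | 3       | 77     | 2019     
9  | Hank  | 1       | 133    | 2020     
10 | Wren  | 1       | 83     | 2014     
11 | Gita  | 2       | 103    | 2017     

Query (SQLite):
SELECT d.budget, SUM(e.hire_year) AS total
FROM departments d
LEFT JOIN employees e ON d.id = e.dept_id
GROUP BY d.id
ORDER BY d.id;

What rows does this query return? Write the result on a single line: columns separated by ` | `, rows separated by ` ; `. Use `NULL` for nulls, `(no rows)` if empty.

795 | 10095 ; 482 | 8058 ; 324 | 4031

LEFT JOIN keeps every departments row; unmatched ones get NULL for employees columns.
Group by departments.id and compute SUM(e.hire_year). SUM over an all-NULL group is NULL.
  1: ids {2, 5, 7, 9, 10} → SUM(e.hire_year)=10095
  2: ids {1, 3, 4, 11} → SUM(e.hire_year)=8058
  3: ids {6, 8} → SUM(e.hire_year)=4031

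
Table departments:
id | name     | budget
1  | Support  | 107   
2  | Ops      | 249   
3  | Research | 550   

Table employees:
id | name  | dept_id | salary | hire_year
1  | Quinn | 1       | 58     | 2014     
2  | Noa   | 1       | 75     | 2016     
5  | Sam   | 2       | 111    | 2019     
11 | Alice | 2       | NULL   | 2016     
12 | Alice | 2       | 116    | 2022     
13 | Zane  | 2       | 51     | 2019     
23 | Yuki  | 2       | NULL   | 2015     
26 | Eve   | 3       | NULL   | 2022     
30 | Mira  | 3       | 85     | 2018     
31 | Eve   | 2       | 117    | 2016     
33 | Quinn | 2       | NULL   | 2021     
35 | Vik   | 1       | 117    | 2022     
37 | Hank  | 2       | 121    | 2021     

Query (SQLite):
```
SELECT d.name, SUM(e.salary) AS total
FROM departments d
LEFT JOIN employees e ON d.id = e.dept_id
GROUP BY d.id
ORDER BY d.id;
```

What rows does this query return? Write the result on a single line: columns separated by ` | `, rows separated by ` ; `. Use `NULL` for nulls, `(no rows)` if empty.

Support | 250 ; Ops | 516 ; Research | 85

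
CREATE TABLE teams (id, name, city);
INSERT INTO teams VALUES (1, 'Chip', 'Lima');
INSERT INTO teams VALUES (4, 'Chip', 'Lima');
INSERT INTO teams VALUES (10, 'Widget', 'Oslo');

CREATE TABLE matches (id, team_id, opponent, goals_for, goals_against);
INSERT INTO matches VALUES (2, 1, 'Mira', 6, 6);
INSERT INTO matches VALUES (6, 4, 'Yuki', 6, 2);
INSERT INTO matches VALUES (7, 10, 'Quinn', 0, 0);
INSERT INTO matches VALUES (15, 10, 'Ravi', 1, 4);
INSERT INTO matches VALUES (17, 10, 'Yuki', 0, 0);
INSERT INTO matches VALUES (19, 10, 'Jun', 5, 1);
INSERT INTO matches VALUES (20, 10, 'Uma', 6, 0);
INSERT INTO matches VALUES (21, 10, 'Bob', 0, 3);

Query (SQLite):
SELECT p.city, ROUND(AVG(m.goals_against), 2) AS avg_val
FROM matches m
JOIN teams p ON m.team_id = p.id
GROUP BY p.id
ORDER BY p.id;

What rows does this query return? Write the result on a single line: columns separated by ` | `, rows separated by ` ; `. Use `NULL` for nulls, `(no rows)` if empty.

Lima | 6 ; Lima | 2 ; Oslo | 1.33

Join each matches row to its teams via team_id.
Group joined rows by teams.id; compute ROUND(AVG(m.goals_against), 2) per group.
  1: ids {2} → ROUND(AVG(m.goals_against), 2)=6
  4: ids {6} → ROUND(AVG(m.goals_against), 2)=2
  10: ids {7, 15, 17, 19, 20, 21} → ROUND(AVG(m.goals_against), 2)=1.33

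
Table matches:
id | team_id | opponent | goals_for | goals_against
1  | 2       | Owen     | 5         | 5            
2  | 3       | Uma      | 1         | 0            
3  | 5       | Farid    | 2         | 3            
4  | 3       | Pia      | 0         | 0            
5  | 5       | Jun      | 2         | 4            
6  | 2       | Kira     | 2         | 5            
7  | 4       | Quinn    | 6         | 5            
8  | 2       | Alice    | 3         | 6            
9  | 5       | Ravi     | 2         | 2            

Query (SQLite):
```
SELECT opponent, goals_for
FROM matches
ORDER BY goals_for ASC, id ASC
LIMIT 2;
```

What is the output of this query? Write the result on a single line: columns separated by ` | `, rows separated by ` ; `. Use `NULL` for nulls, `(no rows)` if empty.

Sort by goals_for asc, tiebreak id asc: (0, id=4), (1, id=2), (2, id=3), (2, id=5), (2, id=6) …. Take first 2.

Pia | 0 ; Uma | 1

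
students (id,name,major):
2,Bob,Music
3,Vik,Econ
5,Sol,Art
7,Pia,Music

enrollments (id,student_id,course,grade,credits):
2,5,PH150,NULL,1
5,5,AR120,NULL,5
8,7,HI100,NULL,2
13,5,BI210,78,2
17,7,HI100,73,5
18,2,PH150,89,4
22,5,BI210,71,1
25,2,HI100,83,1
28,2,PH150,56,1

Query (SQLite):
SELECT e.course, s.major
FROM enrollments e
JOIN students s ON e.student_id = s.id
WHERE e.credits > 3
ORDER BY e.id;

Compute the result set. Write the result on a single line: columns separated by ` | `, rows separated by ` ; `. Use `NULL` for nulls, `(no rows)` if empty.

Each enrollments row matches the students row where student_id = students.id.
Then keep rows with e.credits > 3.

AR120 | Art ; HI100 | Music ; PH150 | Music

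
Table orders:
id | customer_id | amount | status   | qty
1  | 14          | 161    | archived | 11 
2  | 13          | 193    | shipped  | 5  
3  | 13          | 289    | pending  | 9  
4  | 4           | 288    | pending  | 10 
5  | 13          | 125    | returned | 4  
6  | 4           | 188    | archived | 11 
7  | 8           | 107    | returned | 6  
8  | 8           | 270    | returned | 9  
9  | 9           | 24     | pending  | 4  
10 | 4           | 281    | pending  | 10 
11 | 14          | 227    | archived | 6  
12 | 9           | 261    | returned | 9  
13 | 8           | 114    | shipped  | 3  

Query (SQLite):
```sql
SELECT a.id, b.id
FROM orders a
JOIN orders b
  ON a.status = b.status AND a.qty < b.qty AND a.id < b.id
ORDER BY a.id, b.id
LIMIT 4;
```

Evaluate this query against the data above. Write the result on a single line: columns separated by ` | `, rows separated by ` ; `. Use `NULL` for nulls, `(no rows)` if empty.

3 | 4 ; 3 | 10 ; 5 | 7 ; 5 | 8

Pairs (a,b) with same status, a.qty < b.qty, a.id < b.id.
status groups: archived:{1,6,11} pending:{3,4,9,10} returned:{5,7,8,12} shipped:{2,13}
Ordered by (a.id, b.id); first 4.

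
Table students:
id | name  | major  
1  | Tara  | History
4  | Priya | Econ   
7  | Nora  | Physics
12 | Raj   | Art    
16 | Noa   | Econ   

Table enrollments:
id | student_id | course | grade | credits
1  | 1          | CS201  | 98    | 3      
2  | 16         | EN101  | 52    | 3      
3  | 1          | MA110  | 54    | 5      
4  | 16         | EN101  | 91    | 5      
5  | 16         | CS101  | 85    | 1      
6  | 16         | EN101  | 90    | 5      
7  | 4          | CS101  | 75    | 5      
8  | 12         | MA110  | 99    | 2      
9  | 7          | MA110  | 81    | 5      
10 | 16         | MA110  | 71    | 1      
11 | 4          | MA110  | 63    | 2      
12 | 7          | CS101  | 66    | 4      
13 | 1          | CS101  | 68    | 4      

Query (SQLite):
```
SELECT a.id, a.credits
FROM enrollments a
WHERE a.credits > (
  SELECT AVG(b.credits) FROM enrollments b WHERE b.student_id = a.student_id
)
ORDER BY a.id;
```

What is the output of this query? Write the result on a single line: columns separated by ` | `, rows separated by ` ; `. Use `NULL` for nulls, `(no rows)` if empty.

3 | 5 ; 4 | 5 ; 6 | 5 ; 7 | 5 ; 9 | 5

For each enrollments row a, compute AVG(credits) over rows sharing a.student_id.
Keep row a if a.credits > that per-group AVG.
  student_id=1: AVG(credits) = 4.0
  student_id=4: AVG(credits) = 3.5
  student_id=7: AVG(credits) = 4.5
  student_id=12: AVG(credits) = 2.0
  student_id=16: AVG(credits) = 3.0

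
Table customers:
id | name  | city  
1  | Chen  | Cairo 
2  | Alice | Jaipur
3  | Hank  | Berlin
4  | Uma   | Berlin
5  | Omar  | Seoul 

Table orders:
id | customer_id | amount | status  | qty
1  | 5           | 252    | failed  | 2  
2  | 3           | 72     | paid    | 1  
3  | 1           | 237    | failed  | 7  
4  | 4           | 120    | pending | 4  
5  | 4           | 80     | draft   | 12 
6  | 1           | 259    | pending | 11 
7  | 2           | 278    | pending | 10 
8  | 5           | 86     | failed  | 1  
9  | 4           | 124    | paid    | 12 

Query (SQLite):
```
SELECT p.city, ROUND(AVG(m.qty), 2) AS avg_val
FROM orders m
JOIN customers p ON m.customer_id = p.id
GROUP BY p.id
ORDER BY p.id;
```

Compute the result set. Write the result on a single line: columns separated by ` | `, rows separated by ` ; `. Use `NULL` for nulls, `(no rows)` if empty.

Cairo | 9 ; Jaipur | 10 ; Berlin | 1 ; Berlin | 9.33 ; Seoul | 1.5

Join each orders row to its customers via customer_id.
Group joined rows by customers.id; compute ROUND(AVG(m.qty), 2) per group.
  1: ids {3, 6} → ROUND(AVG(m.qty), 2)=9
  2: ids {7} → ROUND(AVG(m.qty), 2)=10
  3: ids {2} → ROUND(AVG(m.qty), 2)=1
  4: ids {4, 5, 9} → ROUND(AVG(m.qty), 2)=9.33
  5: ids {1, 8} → ROUND(AVG(m.qty), 2)=1.5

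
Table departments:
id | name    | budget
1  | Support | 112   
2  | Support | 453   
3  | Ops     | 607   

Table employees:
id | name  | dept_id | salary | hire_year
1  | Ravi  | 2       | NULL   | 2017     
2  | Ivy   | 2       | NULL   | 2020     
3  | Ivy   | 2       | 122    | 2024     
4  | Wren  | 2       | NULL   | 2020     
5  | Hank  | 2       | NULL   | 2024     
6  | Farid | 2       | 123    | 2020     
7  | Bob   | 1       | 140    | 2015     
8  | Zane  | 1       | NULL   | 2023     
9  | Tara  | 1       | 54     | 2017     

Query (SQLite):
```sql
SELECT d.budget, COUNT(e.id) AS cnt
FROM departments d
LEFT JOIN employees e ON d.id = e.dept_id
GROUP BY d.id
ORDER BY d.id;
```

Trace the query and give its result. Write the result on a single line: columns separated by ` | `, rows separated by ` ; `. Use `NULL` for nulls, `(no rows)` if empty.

LEFT JOIN keeps every departments row; unmatched ones get NULL for employees columns.
Group by departments.id and compute COUNT(e.id). COUNT(col) of an all-NULL group is 0.
  1: ids {7, 8, 9} → COUNT(e.id)=3
  2: ids {1, 2, 3, 4, 5, 6} → COUNT(e.id)=6
  3: ids {—} → COUNT(e.id)=0

112 | 3 ; 453 | 6 ; 607 | 0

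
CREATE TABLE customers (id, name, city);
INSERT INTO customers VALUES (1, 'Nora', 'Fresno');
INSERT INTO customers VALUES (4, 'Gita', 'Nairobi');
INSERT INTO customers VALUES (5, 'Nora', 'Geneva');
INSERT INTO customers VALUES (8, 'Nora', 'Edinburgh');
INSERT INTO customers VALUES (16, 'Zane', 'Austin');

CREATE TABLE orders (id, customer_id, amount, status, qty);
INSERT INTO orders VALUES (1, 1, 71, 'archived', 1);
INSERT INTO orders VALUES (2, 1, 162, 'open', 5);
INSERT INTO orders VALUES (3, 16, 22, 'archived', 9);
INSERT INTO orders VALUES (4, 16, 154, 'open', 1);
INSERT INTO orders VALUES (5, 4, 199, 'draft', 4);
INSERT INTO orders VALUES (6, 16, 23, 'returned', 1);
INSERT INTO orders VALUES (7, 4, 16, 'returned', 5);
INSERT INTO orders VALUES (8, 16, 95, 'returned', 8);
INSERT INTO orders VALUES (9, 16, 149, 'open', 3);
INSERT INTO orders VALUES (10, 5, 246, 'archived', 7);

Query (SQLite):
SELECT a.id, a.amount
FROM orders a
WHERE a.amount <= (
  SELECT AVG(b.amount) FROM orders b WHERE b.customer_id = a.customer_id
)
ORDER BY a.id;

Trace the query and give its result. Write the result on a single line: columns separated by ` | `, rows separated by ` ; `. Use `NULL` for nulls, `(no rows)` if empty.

1 | 71 ; 3 | 22 ; 6 | 23 ; 7 | 16 ; 10 | 246

For each orders row a, compute AVG(amount) over rows sharing a.customer_id.
Keep row a if a.amount <= that per-group AVG.
  customer_id=1: AVG(amount) = 116.5
  customer_id=4: AVG(amount) = 107.5
  customer_id=5: AVG(amount) = 246.0
  customer_id=16: AVG(amount) = 88.6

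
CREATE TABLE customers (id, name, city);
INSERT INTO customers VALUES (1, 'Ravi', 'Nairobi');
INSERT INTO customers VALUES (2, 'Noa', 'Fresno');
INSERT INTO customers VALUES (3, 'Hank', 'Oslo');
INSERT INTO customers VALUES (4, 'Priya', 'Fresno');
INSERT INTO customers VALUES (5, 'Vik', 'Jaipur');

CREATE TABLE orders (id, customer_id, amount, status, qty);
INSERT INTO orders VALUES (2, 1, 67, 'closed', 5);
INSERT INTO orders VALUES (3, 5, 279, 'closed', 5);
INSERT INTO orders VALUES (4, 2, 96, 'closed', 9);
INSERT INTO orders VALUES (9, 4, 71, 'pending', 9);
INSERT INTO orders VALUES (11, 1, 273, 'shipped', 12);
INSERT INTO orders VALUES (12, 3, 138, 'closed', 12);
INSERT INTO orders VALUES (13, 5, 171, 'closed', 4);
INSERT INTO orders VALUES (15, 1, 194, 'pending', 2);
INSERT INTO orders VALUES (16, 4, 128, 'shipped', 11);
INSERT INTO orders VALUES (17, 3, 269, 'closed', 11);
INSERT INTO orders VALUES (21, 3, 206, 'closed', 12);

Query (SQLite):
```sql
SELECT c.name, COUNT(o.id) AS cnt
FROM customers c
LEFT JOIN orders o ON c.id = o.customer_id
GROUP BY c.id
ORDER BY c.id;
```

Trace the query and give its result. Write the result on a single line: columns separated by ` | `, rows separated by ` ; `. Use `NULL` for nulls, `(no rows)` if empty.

Ravi | 3 ; Noa | 1 ; Hank | 3 ; Priya | 2 ; Vik | 2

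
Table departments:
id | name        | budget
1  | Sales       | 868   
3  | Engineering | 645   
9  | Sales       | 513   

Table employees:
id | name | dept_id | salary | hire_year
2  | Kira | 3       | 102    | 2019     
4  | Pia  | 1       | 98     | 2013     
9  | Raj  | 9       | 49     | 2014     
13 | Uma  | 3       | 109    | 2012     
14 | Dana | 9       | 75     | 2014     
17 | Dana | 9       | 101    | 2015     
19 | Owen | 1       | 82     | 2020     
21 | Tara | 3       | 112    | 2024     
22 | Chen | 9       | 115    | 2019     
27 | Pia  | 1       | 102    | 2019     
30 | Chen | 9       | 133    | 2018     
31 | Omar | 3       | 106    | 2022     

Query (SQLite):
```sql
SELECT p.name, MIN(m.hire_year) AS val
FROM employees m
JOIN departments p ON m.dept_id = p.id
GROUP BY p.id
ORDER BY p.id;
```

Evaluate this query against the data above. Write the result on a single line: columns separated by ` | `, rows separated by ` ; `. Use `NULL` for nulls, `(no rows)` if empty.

Join each employees row to its departments via dept_id.
Group joined rows by departments.id; compute MIN(m.hire_year) per group.
  1: ids {4, 19, 27} → MIN(m.hire_year)=2013
  3: ids {2, 13, 21, 31} → MIN(m.hire_year)=2012
  9: ids {9, 14, 17, 22, 30} → MIN(m.hire_year)=2014

Sales | 2013 ; Engineering | 2012 ; Sales | 2014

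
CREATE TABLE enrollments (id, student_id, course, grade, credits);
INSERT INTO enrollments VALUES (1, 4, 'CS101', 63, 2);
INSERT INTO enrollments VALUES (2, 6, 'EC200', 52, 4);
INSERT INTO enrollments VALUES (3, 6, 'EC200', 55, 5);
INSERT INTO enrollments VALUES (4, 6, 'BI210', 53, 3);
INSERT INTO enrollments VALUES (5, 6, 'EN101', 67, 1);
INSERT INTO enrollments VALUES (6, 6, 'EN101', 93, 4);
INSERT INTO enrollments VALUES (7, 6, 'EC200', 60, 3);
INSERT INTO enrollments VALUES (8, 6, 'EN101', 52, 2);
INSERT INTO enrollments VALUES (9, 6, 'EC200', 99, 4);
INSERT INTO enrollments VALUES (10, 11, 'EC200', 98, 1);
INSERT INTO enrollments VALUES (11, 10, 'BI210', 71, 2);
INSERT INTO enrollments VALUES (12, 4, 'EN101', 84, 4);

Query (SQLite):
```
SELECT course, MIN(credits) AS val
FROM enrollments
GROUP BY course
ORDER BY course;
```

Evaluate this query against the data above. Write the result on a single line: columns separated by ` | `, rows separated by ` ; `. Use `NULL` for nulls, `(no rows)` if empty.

BI210 | 2 ; CS101 | 2 ; EC200 | 1 ; EN101 | 1

Partition enrollments by course; compute MIN(credits) within each group.
  BI210: ids {4, 11} → MIN(credits)=2
  CS101: ids {1} → MIN(credits)=2
  EC200: ids {2, 3, 7, 9, 10} → MIN(credits)=1
  EN101: ids {5, 6, 8, 12} → MIN(credits)=1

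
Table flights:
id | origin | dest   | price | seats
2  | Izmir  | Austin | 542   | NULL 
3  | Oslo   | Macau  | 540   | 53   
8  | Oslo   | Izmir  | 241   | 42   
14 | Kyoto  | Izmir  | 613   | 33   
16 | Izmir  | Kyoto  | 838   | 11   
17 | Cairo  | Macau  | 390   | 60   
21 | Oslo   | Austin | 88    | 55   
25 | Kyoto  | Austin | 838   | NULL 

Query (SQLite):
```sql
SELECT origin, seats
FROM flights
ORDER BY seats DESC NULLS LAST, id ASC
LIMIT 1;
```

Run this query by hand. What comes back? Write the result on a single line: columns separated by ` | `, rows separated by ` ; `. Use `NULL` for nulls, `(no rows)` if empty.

Cairo | 60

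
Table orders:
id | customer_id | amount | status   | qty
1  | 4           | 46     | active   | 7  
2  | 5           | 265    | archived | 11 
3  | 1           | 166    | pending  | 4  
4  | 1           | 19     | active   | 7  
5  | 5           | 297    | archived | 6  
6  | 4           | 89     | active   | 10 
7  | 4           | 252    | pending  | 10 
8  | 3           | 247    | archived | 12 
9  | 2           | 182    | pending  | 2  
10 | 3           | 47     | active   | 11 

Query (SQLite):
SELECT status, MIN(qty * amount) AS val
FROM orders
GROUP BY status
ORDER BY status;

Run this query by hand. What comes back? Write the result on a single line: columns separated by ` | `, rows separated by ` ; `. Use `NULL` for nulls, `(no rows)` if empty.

active | 133 ; archived | 1782 ; pending | 364

For each row compute qty * amount.
Group by status; take MIN of the expression per group.
  active: ids {1, 4, 6, 10} → MIN(qty * amount)=133
  archived: ids {2, 5, 8} → MIN(qty * amount)=1782
  pending: ids {3, 7, 9} → MIN(qty * amount)=364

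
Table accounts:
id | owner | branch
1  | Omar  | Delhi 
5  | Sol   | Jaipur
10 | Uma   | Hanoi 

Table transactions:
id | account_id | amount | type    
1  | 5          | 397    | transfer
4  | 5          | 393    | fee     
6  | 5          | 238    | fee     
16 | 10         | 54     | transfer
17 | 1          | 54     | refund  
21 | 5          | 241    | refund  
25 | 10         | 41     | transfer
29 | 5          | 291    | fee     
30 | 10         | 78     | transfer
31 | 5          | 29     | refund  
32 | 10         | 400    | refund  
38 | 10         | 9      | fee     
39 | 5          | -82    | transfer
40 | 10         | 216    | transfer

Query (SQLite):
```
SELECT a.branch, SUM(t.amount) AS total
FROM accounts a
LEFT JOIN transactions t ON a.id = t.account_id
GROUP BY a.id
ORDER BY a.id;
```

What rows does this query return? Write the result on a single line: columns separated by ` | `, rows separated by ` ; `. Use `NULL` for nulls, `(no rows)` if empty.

LEFT JOIN keeps every accounts row; unmatched ones get NULL for transactions columns.
Group by accounts.id and compute SUM(t.amount). SUM over an all-NULL group is NULL.
  1: ids {17} → SUM(t.amount)=54
  5: ids {1, 4, 6, 21, 29, 31, 39} → SUM(t.amount)=1507
  10: ids {16, 25, 30, 32, 38, 40} → SUM(t.amount)=798

Delhi | 54 ; Jaipur | 1507 ; Hanoi | 798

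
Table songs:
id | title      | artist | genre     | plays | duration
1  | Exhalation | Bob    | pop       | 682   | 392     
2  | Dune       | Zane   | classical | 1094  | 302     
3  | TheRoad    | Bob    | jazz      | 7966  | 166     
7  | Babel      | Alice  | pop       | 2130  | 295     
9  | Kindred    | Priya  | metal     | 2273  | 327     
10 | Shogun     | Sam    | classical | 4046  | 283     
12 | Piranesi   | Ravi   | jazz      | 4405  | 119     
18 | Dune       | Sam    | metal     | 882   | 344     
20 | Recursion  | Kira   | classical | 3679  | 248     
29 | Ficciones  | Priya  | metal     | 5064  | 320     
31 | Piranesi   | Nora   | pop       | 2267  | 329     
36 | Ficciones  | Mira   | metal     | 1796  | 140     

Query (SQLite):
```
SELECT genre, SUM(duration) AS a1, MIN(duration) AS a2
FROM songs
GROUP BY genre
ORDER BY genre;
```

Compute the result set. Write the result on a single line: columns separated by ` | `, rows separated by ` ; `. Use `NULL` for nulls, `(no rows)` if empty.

Group songs by genre.
Per group compute: SUM(duration), MIN(duration).
  classical: ids {2, 10, 20} → SUM(duration)=833, MIN(duration)=248
  jazz: ids {3, 12} → SUM(duration)=285, MIN(duration)=119
  metal: ids {9, 18, 29, 36} → SUM(duration)=1131, MIN(duration)=140
  pop: ids {1, 7, 31} → SUM(duration)=1016, MIN(duration)=295

classical | 833 | 248 ; jazz | 285 | 119 ; metal | 1131 | 140 ; pop | 1016 | 295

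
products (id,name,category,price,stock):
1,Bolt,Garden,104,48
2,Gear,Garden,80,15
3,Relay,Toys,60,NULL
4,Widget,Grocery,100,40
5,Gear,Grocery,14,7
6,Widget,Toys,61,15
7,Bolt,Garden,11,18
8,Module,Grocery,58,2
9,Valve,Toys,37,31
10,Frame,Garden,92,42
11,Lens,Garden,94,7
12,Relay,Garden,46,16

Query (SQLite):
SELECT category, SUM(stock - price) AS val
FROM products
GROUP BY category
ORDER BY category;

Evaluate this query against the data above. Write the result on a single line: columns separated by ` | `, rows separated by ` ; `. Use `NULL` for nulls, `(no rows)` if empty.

For each row compute stock - price.
Group by category; take SUM of the expression per group.
  Garden: ids {1, 2, 7, 10, 11, 12} → SUM(stock - price)=-281
  Grocery: ids {4, 5, 8} → SUM(stock - price)=-123
  Toys: ids {3, 6, 9} → SUM(stock - price)=-52

Garden | -281 ; Grocery | -123 ; Toys | -52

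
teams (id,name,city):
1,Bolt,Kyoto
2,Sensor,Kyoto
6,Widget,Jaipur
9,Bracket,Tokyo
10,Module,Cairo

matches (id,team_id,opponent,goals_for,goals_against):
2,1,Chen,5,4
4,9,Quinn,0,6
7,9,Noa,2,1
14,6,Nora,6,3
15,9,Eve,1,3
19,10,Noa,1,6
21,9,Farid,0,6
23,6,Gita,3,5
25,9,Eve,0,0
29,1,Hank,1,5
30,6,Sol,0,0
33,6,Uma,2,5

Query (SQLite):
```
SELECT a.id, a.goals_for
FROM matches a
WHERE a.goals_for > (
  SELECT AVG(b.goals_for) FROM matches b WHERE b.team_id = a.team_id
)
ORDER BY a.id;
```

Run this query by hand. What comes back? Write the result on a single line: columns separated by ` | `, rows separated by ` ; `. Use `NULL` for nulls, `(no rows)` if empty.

2 | 5 ; 7 | 2 ; 14 | 6 ; 15 | 1 ; 23 | 3

For each matches row a, compute AVG(goals_for) over rows sharing a.team_id.
Keep row a if a.goals_for > that per-group AVG.
  team_id=1: AVG(goals_for) = 3.0
  team_id=6: AVG(goals_for) = 2.75
  team_id=9: AVG(goals_for) = 0.6
  team_id=10: AVG(goals_for) = 1.0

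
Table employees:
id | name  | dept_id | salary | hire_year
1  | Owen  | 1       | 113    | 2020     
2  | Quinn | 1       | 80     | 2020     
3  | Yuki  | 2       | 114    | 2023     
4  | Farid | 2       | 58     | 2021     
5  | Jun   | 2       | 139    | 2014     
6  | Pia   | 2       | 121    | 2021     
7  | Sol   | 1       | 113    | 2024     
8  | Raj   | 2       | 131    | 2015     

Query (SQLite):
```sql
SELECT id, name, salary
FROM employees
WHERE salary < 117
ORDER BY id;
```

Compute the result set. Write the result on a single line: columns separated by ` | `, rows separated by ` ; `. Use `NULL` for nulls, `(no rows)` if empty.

1 | Owen | 113 ; 2 | Quinn | 80 ; 3 | Yuki | 114 ; 4 | Farid | 58 ; 7 | Sol | 113

salary < 117: ids {1, 2, 3, 4, 7}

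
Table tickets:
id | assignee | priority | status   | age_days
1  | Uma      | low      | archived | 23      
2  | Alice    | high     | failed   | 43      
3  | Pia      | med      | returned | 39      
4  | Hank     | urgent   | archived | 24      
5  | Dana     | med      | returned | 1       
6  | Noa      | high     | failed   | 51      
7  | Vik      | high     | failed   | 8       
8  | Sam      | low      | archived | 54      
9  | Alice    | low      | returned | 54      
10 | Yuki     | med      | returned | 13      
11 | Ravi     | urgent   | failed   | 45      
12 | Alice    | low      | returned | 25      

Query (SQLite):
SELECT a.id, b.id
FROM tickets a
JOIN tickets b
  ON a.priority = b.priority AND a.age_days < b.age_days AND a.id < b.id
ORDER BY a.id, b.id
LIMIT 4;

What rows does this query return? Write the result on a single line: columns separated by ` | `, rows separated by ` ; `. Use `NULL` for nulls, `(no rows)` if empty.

Pairs (a,b) with same priority, a.age_days < b.age_days, a.id < b.id.
priority groups: high:{2,6,7} low:{1,8,9,12} med:{3,5,10} urgent:{4,11}
Ordered by (a.id, b.id); first 4.

1 | 8 ; 1 | 9 ; 1 | 12 ; 2 | 6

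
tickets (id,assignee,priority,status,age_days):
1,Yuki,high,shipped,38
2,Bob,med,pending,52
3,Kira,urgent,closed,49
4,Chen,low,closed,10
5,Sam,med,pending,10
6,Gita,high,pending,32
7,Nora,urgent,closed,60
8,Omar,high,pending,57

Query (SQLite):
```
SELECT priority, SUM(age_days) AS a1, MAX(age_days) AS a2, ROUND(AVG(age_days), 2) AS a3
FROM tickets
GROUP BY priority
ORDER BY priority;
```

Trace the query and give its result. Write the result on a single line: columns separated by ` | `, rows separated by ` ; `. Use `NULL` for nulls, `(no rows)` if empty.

high | 127 | 57 | 42.33 ; low | 10 | 10 | 10 ; med | 62 | 52 | 31 ; urgent | 109 | 60 | 54.5

Group tickets by priority.
Per group compute: SUM(age_days), MAX(age_days), ROUND(AVG(age_days), 2).
  high: ids {1, 6, 8} → SUM(age_days)=127, MAX(age_days)=57, ROUND(AVG(age_days), 2)=42.33
  low: ids {4} → SUM(age_days)=10, MAX(age_days)=10, ROUND(AVG(age_days), 2)=10
  med: ids {2, 5} → SUM(age_days)=62, MAX(age_days)=52, ROUND(AVG(age_days), 2)=31
  urgent: ids {3, 7} → SUM(age_days)=109, MAX(age_days)=60, ROUND(AVG(age_days), 2)=54.5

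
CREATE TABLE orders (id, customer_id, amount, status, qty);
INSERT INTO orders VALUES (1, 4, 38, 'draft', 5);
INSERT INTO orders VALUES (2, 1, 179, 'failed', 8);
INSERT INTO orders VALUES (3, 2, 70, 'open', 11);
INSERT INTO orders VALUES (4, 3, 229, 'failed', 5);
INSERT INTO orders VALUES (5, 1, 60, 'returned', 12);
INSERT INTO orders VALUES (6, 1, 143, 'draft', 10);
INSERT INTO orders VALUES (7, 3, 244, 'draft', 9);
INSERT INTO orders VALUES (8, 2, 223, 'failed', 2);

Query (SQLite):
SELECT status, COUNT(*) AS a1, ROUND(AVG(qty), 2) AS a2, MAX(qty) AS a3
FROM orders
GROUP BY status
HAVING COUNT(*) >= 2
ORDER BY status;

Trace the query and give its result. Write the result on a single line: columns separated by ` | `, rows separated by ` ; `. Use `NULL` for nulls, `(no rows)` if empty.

draft | 3 | 8 | 10 ; failed | 3 | 5 | 8

Group orders by status.
Per group compute: COUNT(*), ROUND(AVG(qty), 2), MAX(qty).
HAVING: drop groups with fewer than 2 rows.
  draft: ids {1, 6, 7} → COUNT(*)=3, ROUND(AVG(qty), 2)=8, MAX(qty)=10
  failed: ids {2, 4, 8} → COUNT(*)=3, ROUND(AVG(qty), 2)=5, MAX(qty)=8
  open: ids {3} → COUNT(*)=1, ROUND(AVG(qty), 2)=11, MAX(qty)=11
  returned: ids {5} → COUNT(*)=1, ROUND(AVG(qty), 2)=12, MAX(qty)=12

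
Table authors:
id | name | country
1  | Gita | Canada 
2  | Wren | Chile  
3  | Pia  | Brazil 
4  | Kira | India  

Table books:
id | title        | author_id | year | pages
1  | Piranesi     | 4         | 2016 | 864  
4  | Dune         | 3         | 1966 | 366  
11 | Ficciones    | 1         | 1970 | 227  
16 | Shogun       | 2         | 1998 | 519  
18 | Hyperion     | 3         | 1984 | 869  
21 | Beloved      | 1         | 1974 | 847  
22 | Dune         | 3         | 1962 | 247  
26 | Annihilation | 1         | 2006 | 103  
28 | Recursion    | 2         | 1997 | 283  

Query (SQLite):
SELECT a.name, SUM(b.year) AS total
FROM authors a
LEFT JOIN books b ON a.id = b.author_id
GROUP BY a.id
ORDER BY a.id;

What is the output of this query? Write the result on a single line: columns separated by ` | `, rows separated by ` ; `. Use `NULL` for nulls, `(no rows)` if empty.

LEFT JOIN keeps every authors row; unmatched ones get NULL for books columns.
Group by authors.id and compute SUM(b.year). SUM over an all-NULL group is NULL.
  1: ids {11, 21, 26} → SUM(b.year)=5950
  2: ids {16, 28} → SUM(b.year)=3995
  3: ids {4, 18, 22} → SUM(b.year)=5912
  4: ids {1} → SUM(b.year)=2016

Gita | 5950 ; Wren | 3995 ; Pia | 5912 ; Kira | 2016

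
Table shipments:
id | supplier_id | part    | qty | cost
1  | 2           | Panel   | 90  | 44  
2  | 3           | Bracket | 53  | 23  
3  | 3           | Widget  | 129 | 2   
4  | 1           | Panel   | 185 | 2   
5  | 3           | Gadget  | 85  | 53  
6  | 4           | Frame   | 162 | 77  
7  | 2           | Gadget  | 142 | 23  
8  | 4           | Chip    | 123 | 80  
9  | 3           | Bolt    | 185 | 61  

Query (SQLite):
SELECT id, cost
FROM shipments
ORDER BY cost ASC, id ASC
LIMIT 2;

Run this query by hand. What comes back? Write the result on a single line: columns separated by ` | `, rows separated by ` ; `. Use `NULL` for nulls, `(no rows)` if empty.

3 | 2 ; 4 | 2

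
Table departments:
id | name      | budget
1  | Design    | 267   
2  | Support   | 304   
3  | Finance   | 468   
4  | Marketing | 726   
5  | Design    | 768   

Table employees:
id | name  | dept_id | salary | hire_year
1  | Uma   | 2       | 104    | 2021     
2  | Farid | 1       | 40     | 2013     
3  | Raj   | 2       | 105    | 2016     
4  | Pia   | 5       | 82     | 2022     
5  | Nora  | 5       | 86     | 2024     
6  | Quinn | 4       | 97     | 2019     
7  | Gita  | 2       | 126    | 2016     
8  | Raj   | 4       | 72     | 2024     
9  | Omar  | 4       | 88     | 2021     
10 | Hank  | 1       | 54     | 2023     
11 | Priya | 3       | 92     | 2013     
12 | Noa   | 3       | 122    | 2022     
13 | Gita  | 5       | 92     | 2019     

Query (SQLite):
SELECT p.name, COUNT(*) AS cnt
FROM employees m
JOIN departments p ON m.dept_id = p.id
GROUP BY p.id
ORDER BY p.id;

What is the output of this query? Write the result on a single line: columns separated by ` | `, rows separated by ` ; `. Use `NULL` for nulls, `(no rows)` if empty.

Design | 2 ; Support | 3 ; Finance | 2 ; Marketing | 3 ; Design | 3

Join each employees row to its departments via dept_id.
Group joined rows by departments.id; compute COUNT(*) per group.
  1: ids {2, 10} → COUNT(*)=2
  2: ids {1, 3, 7} → COUNT(*)=3
  3: ids {11, 12} → COUNT(*)=2
  4: ids {6, 8, 9} → COUNT(*)=3
  5: ids {4, 5, 13} → COUNT(*)=3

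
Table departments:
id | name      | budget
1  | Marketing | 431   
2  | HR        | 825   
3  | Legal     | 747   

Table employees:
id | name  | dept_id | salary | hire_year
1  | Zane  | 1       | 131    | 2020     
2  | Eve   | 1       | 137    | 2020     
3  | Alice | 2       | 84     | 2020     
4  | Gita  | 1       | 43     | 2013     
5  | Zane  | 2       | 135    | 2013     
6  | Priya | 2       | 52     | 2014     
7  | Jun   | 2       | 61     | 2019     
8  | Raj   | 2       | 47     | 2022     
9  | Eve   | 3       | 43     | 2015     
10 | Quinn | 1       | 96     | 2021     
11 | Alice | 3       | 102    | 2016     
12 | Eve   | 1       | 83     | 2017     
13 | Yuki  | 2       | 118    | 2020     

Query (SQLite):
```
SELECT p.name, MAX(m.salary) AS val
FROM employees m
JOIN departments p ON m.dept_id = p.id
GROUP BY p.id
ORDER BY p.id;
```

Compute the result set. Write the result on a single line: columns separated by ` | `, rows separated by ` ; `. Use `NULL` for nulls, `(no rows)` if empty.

Join each employees row to its departments via dept_id.
Group joined rows by departments.id; compute MAX(m.salary) per group.
  1: ids {1, 2, 4, 10, 12} → MAX(m.salary)=137
  2: ids {3, 5, 6, 7, 8, 13} → MAX(m.salary)=135
  3: ids {9, 11} → MAX(m.salary)=102

Marketing | 137 ; HR | 135 ; Legal | 102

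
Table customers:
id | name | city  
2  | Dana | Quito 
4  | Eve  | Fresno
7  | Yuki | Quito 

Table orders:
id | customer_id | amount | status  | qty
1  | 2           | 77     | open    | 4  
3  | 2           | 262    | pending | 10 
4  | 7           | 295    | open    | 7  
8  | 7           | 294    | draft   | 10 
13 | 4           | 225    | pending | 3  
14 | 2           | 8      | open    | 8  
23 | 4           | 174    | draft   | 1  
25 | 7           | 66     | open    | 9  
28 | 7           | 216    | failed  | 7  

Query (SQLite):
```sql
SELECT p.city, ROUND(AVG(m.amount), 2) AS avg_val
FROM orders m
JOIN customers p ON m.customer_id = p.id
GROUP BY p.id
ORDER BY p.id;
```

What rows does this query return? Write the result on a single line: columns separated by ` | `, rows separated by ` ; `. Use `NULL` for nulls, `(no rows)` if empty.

Join each orders row to its customers via customer_id.
Group joined rows by customers.id; compute ROUND(AVG(m.amount), 2) per group.
  2: ids {1, 3, 14} → ROUND(AVG(m.amount), 2)=115.67
  4: ids {13, 23} → ROUND(AVG(m.amount), 2)=199.5
  7: ids {4, 8, 25, 28} → ROUND(AVG(m.amount), 2)=217.75

Quito | 115.67 ; Fresno | 199.5 ; Quito | 217.75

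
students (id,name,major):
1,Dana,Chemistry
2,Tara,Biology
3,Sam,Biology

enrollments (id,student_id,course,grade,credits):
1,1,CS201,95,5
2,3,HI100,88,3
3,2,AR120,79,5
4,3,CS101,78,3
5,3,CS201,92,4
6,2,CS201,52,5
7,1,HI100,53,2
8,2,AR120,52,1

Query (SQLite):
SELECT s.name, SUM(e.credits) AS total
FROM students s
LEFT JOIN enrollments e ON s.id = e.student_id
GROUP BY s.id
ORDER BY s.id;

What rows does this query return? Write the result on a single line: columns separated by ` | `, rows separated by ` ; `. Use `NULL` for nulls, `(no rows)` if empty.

LEFT JOIN keeps every students row; unmatched ones get NULL for enrollments columns.
Group by students.id and compute SUM(e.credits). SUM over an all-NULL group is NULL.
  1: ids {1, 7} → SUM(e.credits)=7
  2: ids {3, 6, 8} → SUM(e.credits)=11
  3: ids {2, 4, 5} → SUM(e.credits)=10

Dana | 7 ; Tara | 11 ; Sam | 10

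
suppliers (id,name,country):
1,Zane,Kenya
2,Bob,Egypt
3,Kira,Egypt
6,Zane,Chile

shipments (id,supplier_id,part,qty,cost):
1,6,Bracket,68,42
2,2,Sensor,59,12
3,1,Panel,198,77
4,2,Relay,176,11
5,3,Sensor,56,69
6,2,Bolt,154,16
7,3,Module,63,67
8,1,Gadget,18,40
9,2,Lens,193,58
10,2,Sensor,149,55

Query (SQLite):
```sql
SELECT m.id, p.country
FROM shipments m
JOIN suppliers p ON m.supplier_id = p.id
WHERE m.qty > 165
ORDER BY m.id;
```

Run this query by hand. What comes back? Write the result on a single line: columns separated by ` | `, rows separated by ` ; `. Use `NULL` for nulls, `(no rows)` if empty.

Each shipments row matches the suppliers row where supplier_id = suppliers.id.
Then keep rows with m.qty > 165.

3 | Kenya ; 4 | Egypt ; 9 | Egypt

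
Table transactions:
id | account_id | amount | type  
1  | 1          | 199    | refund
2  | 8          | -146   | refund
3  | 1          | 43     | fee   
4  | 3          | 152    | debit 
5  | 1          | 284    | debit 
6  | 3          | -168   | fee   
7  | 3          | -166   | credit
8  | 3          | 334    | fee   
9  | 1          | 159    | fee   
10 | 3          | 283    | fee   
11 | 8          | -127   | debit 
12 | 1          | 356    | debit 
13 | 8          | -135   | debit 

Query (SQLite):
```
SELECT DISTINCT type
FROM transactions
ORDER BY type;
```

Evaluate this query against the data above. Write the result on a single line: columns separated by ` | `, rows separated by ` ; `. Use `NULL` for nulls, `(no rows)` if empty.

Collect distinct type values from transactions.

credit ; debit ; fee ; refund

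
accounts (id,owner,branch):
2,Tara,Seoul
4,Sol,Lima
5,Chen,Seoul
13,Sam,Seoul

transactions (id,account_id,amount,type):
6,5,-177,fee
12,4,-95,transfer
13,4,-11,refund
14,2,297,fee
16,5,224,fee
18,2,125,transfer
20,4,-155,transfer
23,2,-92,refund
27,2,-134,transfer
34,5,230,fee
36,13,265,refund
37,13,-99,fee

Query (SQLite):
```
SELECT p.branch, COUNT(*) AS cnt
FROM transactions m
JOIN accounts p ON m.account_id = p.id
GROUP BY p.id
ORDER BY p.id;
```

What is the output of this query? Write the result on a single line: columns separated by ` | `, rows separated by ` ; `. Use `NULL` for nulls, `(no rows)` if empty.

Join each transactions row to its accounts via account_id.
Group joined rows by accounts.id; compute COUNT(*) per group.
  2: ids {14, 18, 23, 27} → COUNT(*)=4
  4: ids {12, 13, 20} → COUNT(*)=3
  5: ids {6, 16, 34} → COUNT(*)=3
  13: ids {36, 37} → COUNT(*)=2

Seoul | 4 ; Lima | 3 ; Seoul | 3 ; Seoul | 2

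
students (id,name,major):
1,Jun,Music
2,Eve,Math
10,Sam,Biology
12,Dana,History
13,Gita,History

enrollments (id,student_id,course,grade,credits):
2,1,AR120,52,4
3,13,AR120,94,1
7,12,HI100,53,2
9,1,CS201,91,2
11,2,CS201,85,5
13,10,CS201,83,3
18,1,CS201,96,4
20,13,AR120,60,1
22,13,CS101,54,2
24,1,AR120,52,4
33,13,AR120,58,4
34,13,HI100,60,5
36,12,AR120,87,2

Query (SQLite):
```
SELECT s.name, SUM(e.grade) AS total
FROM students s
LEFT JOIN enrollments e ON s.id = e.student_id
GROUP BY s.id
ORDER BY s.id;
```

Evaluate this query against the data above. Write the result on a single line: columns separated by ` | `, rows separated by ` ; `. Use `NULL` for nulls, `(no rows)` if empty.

LEFT JOIN keeps every students row; unmatched ones get NULL for enrollments columns.
Group by students.id and compute SUM(e.grade). SUM over an all-NULL group is NULL.
  1: ids {2, 9, 18, 24} → SUM(e.grade)=291
  2: ids {11} → SUM(e.grade)=85
  10: ids {13} → SUM(e.grade)=83
  12: ids {7, 36} → SUM(e.grade)=140
  13: ids {3, 20, 22, 33, 34} → SUM(e.grade)=326

Jun | 291 ; Eve | 85 ; Sam | 83 ; Dana | 140 ; Gita | 326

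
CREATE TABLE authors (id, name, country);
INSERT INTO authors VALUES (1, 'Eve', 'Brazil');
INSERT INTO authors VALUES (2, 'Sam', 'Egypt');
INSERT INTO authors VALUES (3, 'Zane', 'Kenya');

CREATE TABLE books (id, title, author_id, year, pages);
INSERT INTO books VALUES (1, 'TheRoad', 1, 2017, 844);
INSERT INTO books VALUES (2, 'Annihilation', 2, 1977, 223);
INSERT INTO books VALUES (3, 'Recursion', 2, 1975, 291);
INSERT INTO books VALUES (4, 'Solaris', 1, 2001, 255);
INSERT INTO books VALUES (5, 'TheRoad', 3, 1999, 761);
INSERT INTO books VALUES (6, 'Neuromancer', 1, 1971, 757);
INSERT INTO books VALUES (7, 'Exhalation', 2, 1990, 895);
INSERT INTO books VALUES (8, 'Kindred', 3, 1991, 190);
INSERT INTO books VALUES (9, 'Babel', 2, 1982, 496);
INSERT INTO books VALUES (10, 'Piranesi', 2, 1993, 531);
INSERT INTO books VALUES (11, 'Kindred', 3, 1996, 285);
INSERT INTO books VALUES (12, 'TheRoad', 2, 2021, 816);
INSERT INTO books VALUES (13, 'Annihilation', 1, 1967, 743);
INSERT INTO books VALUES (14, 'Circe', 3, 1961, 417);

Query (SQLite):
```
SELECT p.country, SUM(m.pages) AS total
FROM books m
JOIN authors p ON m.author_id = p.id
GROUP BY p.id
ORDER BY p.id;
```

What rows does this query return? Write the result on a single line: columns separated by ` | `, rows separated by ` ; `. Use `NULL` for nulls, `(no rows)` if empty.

Brazil | 2599 ; Egypt | 3252 ; Kenya | 1653

Join each books row to its authors via author_id.
Group joined rows by authors.id; compute SUM(m.pages) per group.
  1: ids {1, 4, 6, 13} → SUM(m.pages)=2599
  2: ids {2, 3, 7, 9, 10, 12} → SUM(m.pages)=3252
  3: ids {5, 8, 11, 14} → SUM(m.pages)=1653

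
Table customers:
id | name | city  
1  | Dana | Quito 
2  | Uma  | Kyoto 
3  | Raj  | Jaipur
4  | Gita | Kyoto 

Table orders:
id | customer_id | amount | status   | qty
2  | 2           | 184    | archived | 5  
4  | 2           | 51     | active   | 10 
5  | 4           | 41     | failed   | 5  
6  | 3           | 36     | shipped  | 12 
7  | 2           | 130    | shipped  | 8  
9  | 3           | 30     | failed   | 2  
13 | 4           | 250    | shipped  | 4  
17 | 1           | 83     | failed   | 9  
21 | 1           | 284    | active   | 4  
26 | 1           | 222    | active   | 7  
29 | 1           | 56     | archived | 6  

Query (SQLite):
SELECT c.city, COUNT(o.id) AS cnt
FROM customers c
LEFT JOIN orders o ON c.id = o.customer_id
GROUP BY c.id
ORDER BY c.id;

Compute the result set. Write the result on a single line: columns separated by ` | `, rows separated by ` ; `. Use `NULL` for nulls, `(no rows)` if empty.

Quito | 4 ; Kyoto | 3 ; Jaipur | 2 ; Kyoto | 2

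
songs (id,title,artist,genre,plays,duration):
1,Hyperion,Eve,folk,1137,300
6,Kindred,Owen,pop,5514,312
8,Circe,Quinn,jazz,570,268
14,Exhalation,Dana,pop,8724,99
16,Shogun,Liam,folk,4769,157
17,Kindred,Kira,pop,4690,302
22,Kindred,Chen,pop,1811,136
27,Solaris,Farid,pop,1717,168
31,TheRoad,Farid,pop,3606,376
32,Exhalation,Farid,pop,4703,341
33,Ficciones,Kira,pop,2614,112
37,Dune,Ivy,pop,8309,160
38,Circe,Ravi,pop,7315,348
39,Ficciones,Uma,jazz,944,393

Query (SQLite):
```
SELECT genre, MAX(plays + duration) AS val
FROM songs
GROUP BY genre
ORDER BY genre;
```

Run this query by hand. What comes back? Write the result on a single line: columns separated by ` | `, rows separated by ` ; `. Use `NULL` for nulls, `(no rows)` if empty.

folk | 4926 ; jazz | 1337 ; pop | 8823

For each row compute plays + duration.
Group by genre; take MAX of the expression per group.
  folk: ids {1, 16} → MAX(plays + duration)=4926
  jazz: ids {8, 39} → MAX(plays + duration)=1337
  pop: ids {6, 14, 17, 22, 27, 31, 32, 33, 37, 38} → MAX(plays + duration)=8823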